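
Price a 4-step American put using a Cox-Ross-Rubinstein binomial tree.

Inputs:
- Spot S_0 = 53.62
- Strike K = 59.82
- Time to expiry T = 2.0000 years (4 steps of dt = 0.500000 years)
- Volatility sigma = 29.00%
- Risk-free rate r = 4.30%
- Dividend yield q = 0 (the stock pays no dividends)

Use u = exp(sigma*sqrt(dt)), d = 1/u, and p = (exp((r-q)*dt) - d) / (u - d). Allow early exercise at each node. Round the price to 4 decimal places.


dt = T/N = 0.500000
u = exp(sigma*sqrt(dt)) = 1.227600; d = 1/u = 0.814598
p = (exp((r-q)*dt) - d) / (u - d) = 0.501535
Discount per step: exp(-r*dt) = 0.978729
Stock lattice S(k, i) with i counting down-moves:
  k=0: S(0,0) = 53.6200
  k=1: S(1,0) = 65.8239; S(1,1) = 43.6787
  k=2: S(2,0) = 80.8054; S(2,1) = 53.6200; S(2,2) = 35.5806
  k=3: S(3,0) = 99.1967; S(3,1) = 65.8239; S(3,2) = 43.6787; S(3,3) = 28.9839
  k=4: S(4,0) = 121.7739; S(4,1) = 80.8054; S(4,2) = 53.6200; S(4,3) = 35.5806; S(4,4) = 23.6102
Terminal payoffs V(N, i) = max(K - S_T, 0):
  V(4,0) = 0.000000; V(4,1) = 0.000000; V(4,2) = 6.200000; V(4,3) = 24.239412; V(4,4) = 36.209813
Backward induction: V(k, i) = exp(-r*dt) * [p * V(k+1, i) + (1-p) * V(k+1, i+1)]; then take max(V_cont, immediate exercise) for American.
  V(3,0) = exp(-r*dt) * [p*0.000000 + (1-p)*0.000000] = 0.000000; exercise = 0.000000; V(3,0) = max -> 0.000000
  V(3,1) = exp(-r*dt) * [p*0.000000 + (1-p)*6.200000] = 3.024746; exercise = 0.000000; V(3,1) = max -> 3.024746
  V(3,2) = exp(-r*dt) * [p*6.200000 + (1-p)*24.239412] = 14.868871; exercise = 16.141274; V(3,2) = max -> 16.141274
  V(3,3) = exp(-r*dt) * [p*24.239412 + (1-p)*36.209813] = 29.563734; exercise = 30.836137; V(3,3) = max -> 30.836137
  V(2,0) = exp(-r*dt) * [p*0.000000 + (1-p)*3.024746] = 1.475659; exercise = 0.000000; V(2,0) = max -> 1.475659
  V(2,1) = exp(-r*dt) * [p*3.024746 + (1-p)*16.141274] = 9.359467; exercise = 6.200000; V(2,1) = max -> 9.359467
  V(2,2) = exp(-r*dt) * [p*16.141274 + (1-p)*30.836137] = 22.967010; exercise = 24.239412; V(2,2) = max -> 24.239412
  V(1,0) = exp(-r*dt) * [p*1.475659 + (1-p)*9.359467] = 5.290484; exercise = 0.000000; V(1,0) = max -> 5.290484
  V(1,1) = exp(-r*dt) * [p*9.359467 + (1-p)*24.239412] = 16.419750; exercise = 16.141274; V(1,1) = max -> 16.419750
  V(0,0) = exp(-r*dt) * [p*5.290484 + (1-p)*16.419750] = 10.607501; exercise = 6.200000; V(0,0) = max -> 10.607501

Answer: Price = V(0,0) = 10.6075


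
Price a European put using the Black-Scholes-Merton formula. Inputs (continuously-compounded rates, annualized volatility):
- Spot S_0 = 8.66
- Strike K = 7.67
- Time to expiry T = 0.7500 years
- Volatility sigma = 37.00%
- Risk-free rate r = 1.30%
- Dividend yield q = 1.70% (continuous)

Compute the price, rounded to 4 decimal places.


d1 = (ln(S/K) + (r - q + 0.5*sigma^2) * T) / (sigma * sqrt(T)) = 0.52971296
d2 = d1 - sigma * sqrt(T) = 0.20928357
exp(-rT) = 0.99029738; exp(-qT) = 0.98733094
P = K * exp(-rT) * N(-d2) - S_0 * exp(-qT) * N(-d1)
N(-d1) = 0.29815548; N(-d2) = 0.41711344
P = 7.6700 * 0.99029738 * 0.41711344 - 8.6600 * 0.98733094 * 0.29815548 = 0.6189

Answer: Price = 0.6189


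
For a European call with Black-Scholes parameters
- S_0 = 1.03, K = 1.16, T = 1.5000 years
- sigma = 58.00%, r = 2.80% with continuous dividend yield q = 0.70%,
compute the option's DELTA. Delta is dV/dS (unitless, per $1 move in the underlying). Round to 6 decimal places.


Answer: Delta = 0.585625

Derivation:
d1 = 0.2321930412; d2 = -0.4781589842
phi(d1) = 0.3883317273; exp(-qT) = 0.9895549326; exp(-rT) = 0.9588697806
N(d1) = 0.5918059588
Delta = exp(-qT) * N(d1) = 0.9895549326 * 0.5918059588 = 0.585625


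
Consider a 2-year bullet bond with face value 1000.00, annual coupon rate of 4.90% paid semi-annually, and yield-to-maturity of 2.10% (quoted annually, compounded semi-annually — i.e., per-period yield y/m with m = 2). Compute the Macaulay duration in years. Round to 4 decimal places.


Answer: Macaulay duration = 1.9315 years

Derivation:
Coupon per period c = face * coupon_rate / m = 24.500000
Periods per year m = 2; per-period yield y/m = 0.010500
Number of cashflows N = 4
Cashflows (t years, CF_t, discount factor 1/(1+y/m)^(m*t), PV):
  t = 0.5000: CF_t = 24.500000, DF = 0.989609, PV = 24.245423
  t = 1.0000: CF_t = 24.500000, DF = 0.979326, PV = 23.993491
  t = 1.5000: CF_t = 24.500000, DF = 0.969150, PV = 23.744178
  t = 2.0000: CF_t = 1024.500000, DF = 0.959080, PV = 982.577220
Price P = sum_t PV_t = 1054.560312
Macaulay numerator sum_t t * PV_t:
  t * PV_t at t = 0.5000: 12.122712
  t * PV_t at t = 1.0000: 23.993491
  t * PV_t at t = 1.5000: 35.616266
  t * PV_t at t = 2.0000: 1965.154440
Macaulay duration D = (sum_t t * PV_t) / P = 2036.886910 / 1054.560312 = 1.931503


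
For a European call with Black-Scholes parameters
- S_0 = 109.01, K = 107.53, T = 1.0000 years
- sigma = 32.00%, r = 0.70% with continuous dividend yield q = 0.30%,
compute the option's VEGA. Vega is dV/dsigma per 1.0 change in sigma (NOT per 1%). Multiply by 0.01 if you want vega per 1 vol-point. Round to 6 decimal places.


d1 = 0.2152179461; d2 = -0.1047820539
phi(d1) = 0.3898091902; exp(-qT) = 0.9970044955; exp(-rT) = 0.9930244429
Vega = S * exp(-qT) * phi(d1) * sqrt(T) = 109.0100 * 0.9970044955 * 0.3898091902 * 1.0000000000 = 42.365812

Answer: Vega = 42.365812


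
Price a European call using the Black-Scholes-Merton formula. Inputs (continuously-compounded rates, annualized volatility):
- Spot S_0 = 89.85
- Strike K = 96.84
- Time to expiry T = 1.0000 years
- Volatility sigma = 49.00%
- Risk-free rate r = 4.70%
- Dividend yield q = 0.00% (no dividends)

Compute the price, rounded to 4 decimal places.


d1 = (ln(S/K) + (r - q + 0.5*sigma^2) * T) / (sigma * sqrt(T)) = 0.18802343
d2 = d1 - sigma * sqrt(T) = -0.30197657
exp(-rT) = 0.95408740; exp(-qT) = 1.00000000
C = S_0 * exp(-qT) * N(d1) - K * exp(-rT) * N(d2)
N(d1) = 0.57457086; N(d2) = 0.38133496
C = 89.8500 * 1.00000000 * 0.57457086 - 96.8400 * 0.95408740 * 0.38133496 = 16.3922

Answer: Price = 16.3922


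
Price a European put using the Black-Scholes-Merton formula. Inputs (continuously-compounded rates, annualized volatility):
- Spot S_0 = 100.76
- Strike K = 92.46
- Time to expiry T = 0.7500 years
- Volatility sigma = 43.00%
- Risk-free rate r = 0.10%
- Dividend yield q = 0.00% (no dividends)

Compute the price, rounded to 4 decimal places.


Answer: Price = 10.4606

Derivation:
d1 = (ln(S/K) + (r - q + 0.5*sigma^2) * T) / (sigma * sqrt(T)) = 0.41905649
d2 = d1 - sigma * sqrt(T) = 0.04666557
exp(-rT) = 0.99925028; exp(-qT) = 1.00000000
P = K * exp(-rT) * N(-d2) - S_0 * exp(-qT) * N(-d1)
N(-d1) = 0.33758742; N(-d2) = 0.48138989
P = 92.4600 * 0.99925028 * 0.48138989 - 100.7600 * 1.00000000 * 0.33758742 = 10.4606


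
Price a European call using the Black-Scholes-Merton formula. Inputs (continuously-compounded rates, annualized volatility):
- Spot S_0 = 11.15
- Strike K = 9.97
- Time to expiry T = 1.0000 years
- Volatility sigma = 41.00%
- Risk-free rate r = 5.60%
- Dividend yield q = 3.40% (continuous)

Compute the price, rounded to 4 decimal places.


d1 = (ln(S/K) + (r - q + 0.5*sigma^2) * T) / (sigma * sqrt(T)) = 0.53148516
d2 = d1 - sigma * sqrt(T) = 0.12148516
exp(-rT) = 0.94553914; exp(-qT) = 0.96657150
C = S_0 * exp(-qT) * N(d1) - K * exp(-rT) * N(d2)
N(d1) = 0.70245869; N(d2) = 0.54834661
C = 11.1500 * 0.96657150 * 0.70245869 - 9.9700 * 0.94553914 * 0.54834661 = 2.4013

Answer: Price = 2.4013


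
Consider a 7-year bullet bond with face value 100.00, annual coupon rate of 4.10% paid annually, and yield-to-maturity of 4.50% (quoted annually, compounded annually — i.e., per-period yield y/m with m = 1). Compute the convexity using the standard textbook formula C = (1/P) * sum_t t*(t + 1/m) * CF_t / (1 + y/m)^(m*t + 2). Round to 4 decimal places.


Answer: Convexity = 43.6744

Derivation:
Coupon per period c = face * coupon_rate / m = 4.100000
Periods per year m = 1; per-period yield y/m = 0.045000
Number of cashflows N = 7
Cashflows (t years, CF_t, discount factor 1/(1+y/m)^(m*t), PV):
  t = 1.0000: CF_t = 4.100000, DF = 0.956938, PV = 3.923445
  t = 2.0000: CF_t = 4.100000, DF = 0.915730, PV = 3.754493
  t = 3.0000: CF_t = 4.100000, DF = 0.876297, PV = 3.592816
  t = 4.0000: CF_t = 4.100000, DF = 0.838561, PV = 3.438102
  t = 5.0000: CF_t = 4.100000, DF = 0.802451, PV = 3.290049
  t = 6.0000: CF_t = 4.100000, DF = 0.767896, PV = 3.148373
  t = 7.0000: CF_t = 104.100000, DF = 0.734828, PV = 76.495642
Price P = sum_t PV_t = 97.642920
Convexity numerator sum_t t*(t + 1/m) * CF_t / (1+y/m)^(m*t + 2):
  t = 1.0000: term = 7.185632
  t = 2.0000: term = 20.628609
  t = 3.0000: term = 39.480591
  t = 4.0000: term = 62.967451
  t = 5.0000: term = 90.383900
  t = 6.0000: term = 121.088479
  t = 7.0000: term = 3922.763652
Convexity = (1/P) * sum = 4264.498314 / 97.642920 = 43.674424


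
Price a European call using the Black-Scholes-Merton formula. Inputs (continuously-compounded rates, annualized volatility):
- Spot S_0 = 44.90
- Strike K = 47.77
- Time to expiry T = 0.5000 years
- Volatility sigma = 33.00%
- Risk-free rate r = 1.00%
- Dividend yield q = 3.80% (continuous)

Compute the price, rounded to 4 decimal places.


d1 = (ln(S/K) + (r - q + 0.5*sigma^2) * T) / (sigma * sqrt(T)) = -0.20885377
d2 = d1 - sigma * sqrt(T) = -0.44219901
exp(-rT) = 0.99501248; exp(-qT) = 0.98117936
C = S_0 * exp(-qT) * N(d1) - K * exp(-rT) * N(d2)
N(d1) = 0.41728120; N(d2) = 0.32917260
C = 44.9000 * 0.98117936 * 0.41728120 - 47.7700 * 0.99501248 * 0.32917260 = 2.7372

Answer: Price = 2.7372


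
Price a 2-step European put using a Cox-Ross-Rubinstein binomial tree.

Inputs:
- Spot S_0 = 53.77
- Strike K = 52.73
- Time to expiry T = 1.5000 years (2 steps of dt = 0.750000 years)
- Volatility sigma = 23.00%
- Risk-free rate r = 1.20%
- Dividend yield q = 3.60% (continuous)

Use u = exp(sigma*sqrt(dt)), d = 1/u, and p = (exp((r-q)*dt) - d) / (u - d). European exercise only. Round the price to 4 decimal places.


dt = T/N = 0.750000
u = exp(sigma*sqrt(dt)) = 1.220409; d = 1/u = 0.819398
p = (exp((r-q)*dt) - d) / (u - d) = 0.405883
Discount per step: exp(-r*dt) = 0.991040
Stock lattice S(k, i) with i counting down-moves:
  k=0: S(0,0) = 53.7700
  k=1: S(1,0) = 65.6214; S(1,1) = 44.0590
  k=2: S(2,0) = 80.0849; S(2,1) = 53.7700; S(2,2) = 36.1018
Terminal payoffs V(N, i) = max(K - S_T, 0):
  V(2,0) = 0.000000; V(2,1) = 0.000000; V(2,2) = 16.628154
Backward induction: V(k, i) = exp(-r*dt) * [p * V(k+1, i) + (1-p) * V(k+1, i+1)].
  V(1,0) = exp(-r*dt) * [p*0.000000 + (1-p)*0.000000] = 0.000000
  V(1,1) = exp(-r*dt) * [p*0.000000 + (1-p)*16.628154] = 9.790563
  V(0,0) = exp(-r*dt) * [p*0.000000 + (1-p)*9.790563] = 5.764629

Answer: Price = V(0,0) = 5.7646


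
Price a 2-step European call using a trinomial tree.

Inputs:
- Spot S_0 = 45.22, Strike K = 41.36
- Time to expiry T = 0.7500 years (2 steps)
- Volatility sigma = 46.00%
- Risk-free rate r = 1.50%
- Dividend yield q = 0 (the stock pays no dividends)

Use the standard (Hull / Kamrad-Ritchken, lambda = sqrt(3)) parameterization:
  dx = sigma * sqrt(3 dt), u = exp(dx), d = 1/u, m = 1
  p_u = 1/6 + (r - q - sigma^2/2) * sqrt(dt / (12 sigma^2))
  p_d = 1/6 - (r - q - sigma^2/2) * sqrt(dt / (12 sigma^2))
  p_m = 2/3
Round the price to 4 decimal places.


dt = T/N = 0.375000; dx = sigma*sqrt(3*dt) = 0.487904
u = exp(dx) = 1.628898; d = 1/u = 0.613912
p_u = 0.131772, p_m = 0.666667, p_d = 0.201561
Discount per step: exp(-r*dt) = 0.994391
Stock lattice S(k, j) with j the centered position index:
  k=0: S(0,+0) = 45.2200
  k=1: S(1,-1) = 27.7611; S(1,+0) = 45.2200; S(1,+1) = 73.6588
  k=2: S(2,-2) = 17.0429; S(2,-1) = 27.7611; S(2,+0) = 45.2200; S(2,+1) = 73.6588; S(2,+2) = 119.9826
Terminal payoffs V(N, j) = max(S_T - K, 0):
  V(2,-2) = 0.000000; V(2,-1) = 0.000000; V(2,+0) = 3.860000; V(2,+1) = 32.298765; V(2,+2) = 78.622611
Backward induction: V(k, j) = exp(-r*dt) * [p_u * V(k+1, j+1) + p_m * V(k+1, j) + p_d * V(k+1, j-1)]
  V(1,-1) = exp(-r*dt) * [p_u*3.860000 + p_m*0.000000 + p_d*0.000000] = 0.505789
  V(1,+0) = exp(-r*dt) * [p_u*32.298765 + p_m*3.860000 + p_d*0.000000] = 6.791114
  V(1,+1) = exp(-r*dt) * [p_u*78.622611 + p_m*32.298765 + p_d*3.860000] = 32.487574
  V(0,+0) = exp(-r*dt) * [p_u*32.487574 + p_m*6.791114 + p_d*0.505789] = 8.860345

Answer: Price = V(0,0) = 8.8603


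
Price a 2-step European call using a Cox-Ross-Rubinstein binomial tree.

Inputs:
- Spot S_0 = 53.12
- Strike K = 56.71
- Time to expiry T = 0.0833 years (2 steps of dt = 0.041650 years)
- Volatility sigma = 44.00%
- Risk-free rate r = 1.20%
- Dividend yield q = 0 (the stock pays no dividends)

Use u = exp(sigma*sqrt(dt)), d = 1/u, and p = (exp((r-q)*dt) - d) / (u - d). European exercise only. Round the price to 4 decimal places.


dt = T/N = 0.041650
u = exp(sigma*sqrt(dt)) = 1.093952; d = 1/u = 0.914117
p = (exp((r-q)*dt) - d) / (u - d) = 0.480346
Discount per step: exp(-r*dt) = 0.999500
Stock lattice S(k, i) with i counting down-moves:
  k=0: S(0,0) = 53.1200
  k=1: S(1,0) = 58.1107; S(1,1) = 48.5579
  k=2: S(2,0) = 63.5703; S(2,1) = 53.1200; S(2,2) = 44.3876
Terminal payoffs V(N, i) = max(S_T - K, 0):
  V(2,0) = 6.860328; V(2,1) = 0.000000; V(2,2) = 0.000000
Backward induction: V(k, i) = exp(-r*dt) * [p * V(k+1, i) + (1-p) * V(k+1, i+1)].
  V(1,0) = exp(-r*dt) * [p*6.860328 + (1-p)*0.000000] = 3.293683
  V(1,1) = exp(-r*dt) * [p*0.000000 + (1-p)*0.000000] = 0.000000
  V(0,0) = exp(-r*dt) * [p*3.293683 + (1-p)*0.000000] = 1.581317

Answer: Price = V(0,0) = 1.5813


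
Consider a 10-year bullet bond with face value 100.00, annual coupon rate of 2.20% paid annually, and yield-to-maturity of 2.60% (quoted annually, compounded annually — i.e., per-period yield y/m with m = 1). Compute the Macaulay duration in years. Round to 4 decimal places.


Answer: Macaulay duration = 9.0649 years

Derivation:
Coupon per period c = face * coupon_rate / m = 2.200000
Periods per year m = 1; per-period yield y/m = 0.026000
Number of cashflows N = 10
Cashflows (t years, CF_t, discount factor 1/(1+y/m)^(m*t), PV):
  t = 1.0000: CF_t = 2.200000, DF = 0.974659, PV = 2.144250
  t = 2.0000: CF_t = 2.200000, DF = 0.949960, PV = 2.089912
  t = 3.0000: CF_t = 2.200000, DF = 0.925887, PV = 2.036951
  t = 4.0000: CF_t = 2.200000, DF = 0.902424, PV = 1.985332
  t = 5.0000: CF_t = 2.200000, DF = 0.879555, PV = 1.935022
  t = 6.0000: CF_t = 2.200000, DF = 0.857266, PV = 1.885986
  t = 7.0000: CF_t = 2.200000, DF = 0.835542, PV = 1.838193
  t = 8.0000: CF_t = 2.200000, DF = 0.814369, PV = 1.791611
  t = 9.0000: CF_t = 2.200000, DF = 0.793732, PV = 1.746210
  t = 10.0000: CF_t = 102.200000, DF = 0.773618, PV = 79.063728
Price P = sum_t PV_t = 96.517195
Macaulay numerator sum_t t * PV_t:
  t * PV_t at t = 1.0000: 2.144250
  t * PV_t at t = 2.0000: 4.179824
  t * PV_t at t = 3.0000: 6.110853
  t * PV_t at t = 4.0000: 7.941330
  t * PV_t at t = 5.0000: 9.675109
  t * PV_t at t = 6.0000: 11.315917
  t * PV_t at t = 7.0000: 12.867352
  t * PV_t at t = 8.0000: 14.332890
  t * PV_t at t = 9.0000: 15.715889
  t * PV_t at t = 10.0000: 790.637280
Macaulay duration D = (sum_t t * PV_t) / P = 874.920694 / 96.517195 = 9.064920


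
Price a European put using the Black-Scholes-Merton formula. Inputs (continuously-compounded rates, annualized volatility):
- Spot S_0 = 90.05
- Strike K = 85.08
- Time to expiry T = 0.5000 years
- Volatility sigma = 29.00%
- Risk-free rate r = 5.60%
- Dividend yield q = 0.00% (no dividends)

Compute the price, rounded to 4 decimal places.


Answer: Price = 3.9873

Derivation:
d1 = (ln(S/K) + (r - q + 0.5*sigma^2) * T) / (sigma * sqrt(T)) = 0.51593476
d2 = d1 - sigma * sqrt(T) = 0.31087380
exp(-rT) = 0.97238837; exp(-qT) = 1.00000000
P = K * exp(-rT) * N(-d2) - S_0 * exp(-qT) * N(-d1)
N(-d1) = 0.30294999; N(-d2) = 0.37794828
P = 85.0800 * 0.97238837 * 0.37794828 - 90.0500 * 1.00000000 * 0.30294999 = 3.9873


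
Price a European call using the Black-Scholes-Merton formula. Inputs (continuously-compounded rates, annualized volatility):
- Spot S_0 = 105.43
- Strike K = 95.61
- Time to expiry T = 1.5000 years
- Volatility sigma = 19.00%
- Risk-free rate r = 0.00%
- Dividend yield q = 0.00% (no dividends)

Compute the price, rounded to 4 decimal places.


d1 = (ln(S/K) + (r - q + 0.5*sigma^2) * T) / (sigma * sqrt(T)) = 0.53650189
d2 = d1 - sigma * sqrt(T) = 0.30380037
exp(-rT) = 1.00000000; exp(-qT) = 1.00000000
C = S_0 * exp(-qT) * N(d1) - K * exp(-rT) * N(d2)
N(d1) = 0.70419414; N(d2) = 0.61936001
C = 105.4300 * 1.00000000 * 0.70419414 - 95.6100 * 1.00000000 * 0.61936001 = 15.0262

Answer: Price = 15.0262


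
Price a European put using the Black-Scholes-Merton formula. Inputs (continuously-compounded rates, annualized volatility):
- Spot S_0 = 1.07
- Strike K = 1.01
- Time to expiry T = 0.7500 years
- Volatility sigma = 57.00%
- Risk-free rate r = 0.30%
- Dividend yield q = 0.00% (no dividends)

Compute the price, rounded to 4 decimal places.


d1 = (ln(S/K) + (r - q + 0.5*sigma^2) * T) / (sigma * sqrt(T)) = 0.36828023
d2 = d1 - sigma * sqrt(T) = -0.12535425
exp(-rT) = 0.99775253; exp(-qT) = 1.00000000
P = K * exp(-rT) * N(-d2) - S_0 * exp(-qT) * N(-d1)
N(-d1) = 0.35633215; N(-d2) = 0.54987845
P = 1.0100 * 0.99775253 * 0.54987845 - 1.0700 * 1.00000000 * 0.35633215 = 0.1729

Answer: Price = 0.1729


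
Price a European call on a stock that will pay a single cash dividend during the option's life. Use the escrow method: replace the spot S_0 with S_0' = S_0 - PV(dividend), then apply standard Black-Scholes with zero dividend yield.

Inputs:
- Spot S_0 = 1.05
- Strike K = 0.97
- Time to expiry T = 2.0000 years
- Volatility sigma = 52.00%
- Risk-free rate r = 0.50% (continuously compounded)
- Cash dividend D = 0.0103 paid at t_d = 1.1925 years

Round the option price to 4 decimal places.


PV(D) = D * exp(-r * t_d) = 0.0103 * 0.99405524 = 0.01023877
S_0' = S_0 - PV(D) = 1.0500 - 0.01023877 = 1.03976123
d1 = (ln(S_0'/K) + (r + sigma^2/2)*T) / (sigma*sqrt(T)) = 0.47573370
d2 = d1 - sigma*sqrt(T) = -0.25965735
exp(-rT) = 0.99004983
N(d1) = 0.68286795; N(d2) = 0.39756405
C = S_0' * N(d1) - K * exp(-rT) * N(d2) = 1.03976123 * 0.68286795 - 0.9700 * 0.99004983 * 0.39756405 = 0.3282

Answer: Price = 0.3282


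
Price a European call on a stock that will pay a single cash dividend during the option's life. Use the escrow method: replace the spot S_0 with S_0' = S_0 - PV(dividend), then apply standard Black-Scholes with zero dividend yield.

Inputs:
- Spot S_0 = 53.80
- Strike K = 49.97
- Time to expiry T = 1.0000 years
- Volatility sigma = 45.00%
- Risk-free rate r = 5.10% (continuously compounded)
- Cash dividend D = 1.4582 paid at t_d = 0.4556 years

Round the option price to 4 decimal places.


PV(D) = D * exp(-r * t_d) = 1.4582 * 0.97703227 = 1.42470845
S_0' = S_0 - PV(D) = 53.8000 - 1.42470845 = 52.37529155
d1 = (ln(S_0'/K) + (r + sigma^2/2)*T) / (sigma*sqrt(T)) = 0.44280471
d2 = d1 - sigma*sqrt(T) = -0.00719529
exp(-rT) = 0.95027867
N(d1) = 0.67104650; N(d2) = 0.49712952
C = S_0' * N(d1) - K * exp(-rT) * N(d2) = 52.37529155 * 0.67104650 - 49.9700 * 0.95027867 * 0.49712952 = 11.5398

Answer: Price = 11.5398


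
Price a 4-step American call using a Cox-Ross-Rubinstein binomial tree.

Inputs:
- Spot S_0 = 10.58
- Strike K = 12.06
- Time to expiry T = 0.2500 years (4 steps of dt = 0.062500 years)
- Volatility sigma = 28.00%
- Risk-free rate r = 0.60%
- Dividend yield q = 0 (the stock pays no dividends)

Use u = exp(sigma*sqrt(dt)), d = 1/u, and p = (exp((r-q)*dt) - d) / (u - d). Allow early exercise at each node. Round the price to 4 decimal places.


dt = T/N = 0.062500
u = exp(sigma*sqrt(dt)) = 1.072508; d = 1/u = 0.932394
p = (exp((r-q)*dt) - d) / (u - d) = 0.485184
Discount per step: exp(-r*dt) = 0.999625
Stock lattice S(k, i) with i counting down-moves:
  k=0: S(0,0) = 10.5800
  k=1: S(1,0) = 11.3471; S(1,1) = 9.8647
  k=2: S(2,0) = 12.1699; S(2,1) = 10.5800; S(2,2) = 9.1978
  k=3: S(3,0) = 13.0523; S(3,1) = 11.3471; S(3,2) = 9.8647; S(3,3) = 8.5760
  k=4: S(4,0) = 13.9987; S(4,1) = 12.1699; S(4,2) = 10.5800; S(4,3) = 9.1978; S(4,4) = 7.9962
Terminal payoffs V(N, i) = max(S_T - K, 0):
  V(4,0) = 1.938713; V(4,1) = 0.109897; V(4,2) = 0.000000; V(4,3) = 0.000000; V(4,4) = 0.000000
Backward induction: V(k, i) = exp(-r*dt) * [p * V(k+1, i) + (1-p) * V(k+1, i+1)]; then take max(V_cont, immediate exercise) for American.
  V(3,0) = exp(-r*dt) * [p*1.938713 + (1-p)*0.109897] = 0.996836; exercise = 0.992314; V(3,0) = max -> 0.996836
  V(3,1) = exp(-r*dt) * [p*0.109897 + (1-p)*0.000000] = 0.053300; exercise = 0.000000; V(3,1) = max -> 0.053300
  V(3,2) = exp(-r*dt) * [p*0.000000 + (1-p)*0.000000] = 0.000000; exercise = 0.000000; V(3,2) = max -> 0.000000
  V(3,3) = exp(-r*dt) * [p*0.000000 + (1-p)*0.000000] = 0.000000; exercise = 0.000000; V(3,3) = max -> 0.000000
  V(2,0) = exp(-r*dt) * [p*0.996836 + (1-p)*0.053300] = 0.510897; exercise = 0.109897; V(2,0) = max -> 0.510897
  V(2,1) = exp(-r*dt) * [p*0.053300 + (1-p)*0.000000] = 0.025851; exercise = 0.000000; V(2,1) = max -> 0.025851
  V(2,2) = exp(-r*dt) * [p*0.000000 + (1-p)*0.000000] = 0.000000; exercise = 0.000000; V(2,2) = max -> 0.000000
  V(1,0) = exp(-r*dt) * [p*0.510897 + (1-p)*0.025851] = 0.261089; exercise = 0.000000; V(1,0) = max -> 0.261089
  V(1,1) = exp(-r*dt) * [p*0.025851 + (1-p)*0.000000] = 0.012538; exercise = 0.000000; V(1,1) = max -> 0.012538
  V(0,0) = exp(-r*dt) * [p*0.261089 + (1-p)*0.012538] = 0.133081; exercise = 0.000000; V(0,0) = max -> 0.133081

Answer: Price = V(0,0) = 0.1331


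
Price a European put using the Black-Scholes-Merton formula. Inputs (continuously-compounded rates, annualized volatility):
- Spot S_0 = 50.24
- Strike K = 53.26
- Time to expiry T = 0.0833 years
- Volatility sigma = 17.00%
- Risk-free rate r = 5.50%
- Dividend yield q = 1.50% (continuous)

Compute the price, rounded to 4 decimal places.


Answer: Price = 3.0055

Derivation:
d1 = (ln(S/K) + (r - q + 0.5*sigma^2) * T) / (sigma * sqrt(T)) = -1.09728769
d2 = d1 - sigma * sqrt(T) = -1.14635265
exp(-rT) = 0.99542898; exp(-qT) = 0.99875128
P = K * exp(-rT) * N(-d2) - S_0 * exp(-qT) * N(-d1)
N(-d1) = 0.86374217; N(-d2) = 0.87417537
P = 53.2600 * 0.99542898 * 0.87417537 - 50.2400 * 0.99875128 * 0.86374217 = 3.0055


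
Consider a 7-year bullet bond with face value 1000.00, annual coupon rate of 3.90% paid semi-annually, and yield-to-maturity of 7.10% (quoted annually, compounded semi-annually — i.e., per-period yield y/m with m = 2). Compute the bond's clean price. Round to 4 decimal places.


Answer: Price = 825.8563

Derivation:
Coupon per period c = face * coupon_rate / m = 19.500000
Periods per year m = 2; per-period yield y/m = 0.035500
Number of cashflows N = 14
Cashflows (t years, CF_t, discount factor 1/(1+y/m)^(m*t), PV):
  t = 0.5000: CF_t = 19.500000, DF = 0.965717, PV = 18.831482
  t = 1.0000: CF_t = 19.500000, DF = 0.932609, PV = 18.185884
  t = 1.5000: CF_t = 19.500000, DF = 0.900637, PV = 17.562418
  t = 2.0000: CF_t = 19.500000, DF = 0.869760, PV = 16.960326
  t = 2.5000: CF_t = 19.500000, DF = 0.839942, PV = 16.378876
  t = 3.0000: CF_t = 19.500000, DF = 0.811147, PV = 15.817360
  t = 3.5000: CF_t = 19.500000, DF = 0.783338, PV = 15.275094
  t = 4.0000: CF_t = 19.500000, DF = 0.756483, PV = 14.751419
  t = 4.5000: CF_t = 19.500000, DF = 0.730549, PV = 14.245696
  t = 5.0000: CF_t = 19.500000, DF = 0.705503, PV = 13.757312
  t = 5.5000: CF_t = 19.500000, DF = 0.681316, PV = 13.285670
  t = 6.0000: CF_t = 19.500000, DF = 0.657959, PV = 12.830198
  t = 6.5000: CF_t = 19.500000, DF = 0.635402, PV = 12.390341
  t = 7.0000: CF_t = 1019.500000, DF = 0.613619, PV = 625.584219
Price P = sum_t PV_t = 825.856295


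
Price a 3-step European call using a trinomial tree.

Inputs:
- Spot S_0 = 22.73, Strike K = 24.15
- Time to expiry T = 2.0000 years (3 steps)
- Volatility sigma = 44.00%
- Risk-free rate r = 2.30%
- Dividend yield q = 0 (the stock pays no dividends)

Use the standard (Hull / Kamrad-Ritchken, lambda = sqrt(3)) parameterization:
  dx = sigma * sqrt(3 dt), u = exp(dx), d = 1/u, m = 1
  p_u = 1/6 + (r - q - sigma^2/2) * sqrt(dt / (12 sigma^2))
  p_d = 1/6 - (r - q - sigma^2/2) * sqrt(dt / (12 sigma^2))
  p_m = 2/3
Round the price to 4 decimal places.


Answer: Price = V(0,0) = 5.0514

Derivation:
dt = T/N = 0.666667; dx = sigma*sqrt(3*dt) = 0.622254
u = exp(dx) = 1.863123; d = 1/u = 0.536733
p_u = 0.127133, p_m = 0.666667, p_d = 0.206200
Discount per step: exp(-r*dt) = 0.984784
Stock lattice S(k, j) with j the centered position index:
  k=0: S(0,+0) = 22.7300
  k=1: S(1,-1) = 12.1999; S(1,+0) = 22.7300; S(1,+1) = 42.3488
  k=2: S(2,-2) = 6.5481; S(2,-1) = 12.1999; S(2,+0) = 22.7300; S(2,+1) = 42.3488; S(2,+2) = 78.9010
  k=3: S(3,-3) = 3.5146; S(3,-2) = 6.5481; S(3,-1) = 12.1999; S(3,+0) = 22.7300; S(3,+1) = 42.3488; S(3,+2) = 78.9010; S(3,+3) = 147.0022
Terminal payoffs V(N, j) = max(S_T - K, 0):
  V(3,-3) = 0.000000; V(3,-2) = 0.000000; V(3,-1) = 0.000000; V(3,+0) = 0.000000; V(3,+1) = 18.198780; V(3,+2) = 54.750974; V(3,+3) = 122.852198
Backward induction: V(k, j) = exp(-r*dt) * [p_u * V(k+1, j+1) + p_m * V(k+1, j) + p_d * V(k+1, j-1)]
  V(2,-2) = exp(-r*dt) * [p_u*0.000000 + p_m*0.000000 + p_d*0.000000] = 0.000000
  V(2,-1) = exp(-r*dt) * [p_u*0.000000 + p_m*0.000000 + p_d*0.000000] = 0.000000
  V(2,+0) = exp(-r*dt) * [p_u*18.198780 + p_m*0.000000 + p_d*0.000000] = 2.278459
  V(2,+1) = exp(-r*dt) * [p_u*54.750974 + p_m*18.198780 + p_d*0.000000] = 18.802645
  V(2,+2) = exp(-r*dt) * [p_u*122.852198 + p_m*54.750974 + p_d*18.198780] = 55.021643
  V(1,-1) = exp(-r*dt) * [p_u*2.278459 + p_m*0.000000 + p_d*0.000000] = 0.285260
  V(1,+0) = exp(-r*dt) * [p_u*18.802645 + p_m*2.278459 + p_d*0.000000] = 3.849922
  V(1,+1) = exp(-r*dt) * [p_u*55.021643 + p_m*18.802645 + p_d*2.278459] = 19.695653
  V(0,+0) = exp(-r*dt) * [p_u*19.695653 + p_m*3.849922 + p_d*0.285260] = 5.051351


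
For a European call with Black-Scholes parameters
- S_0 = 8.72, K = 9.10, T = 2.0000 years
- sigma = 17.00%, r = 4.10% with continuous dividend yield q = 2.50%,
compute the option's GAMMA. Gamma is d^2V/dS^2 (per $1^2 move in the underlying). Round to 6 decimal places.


d1 = 0.0758884650; d2 = -0.1645278406
phi(d1) = 0.3977951667; exp(-qT) = 0.9512294245; exp(-rT) = 0.9212719587
Gamma = exp(-qT) * phi(d1) / (S * sigma * sqrt(T)) = 0.9512294245 * 0.3977951667 / (8.7200 * 0.1700 * 1.4142135624) = 0.180495

Answer: Gamma = 0.180495


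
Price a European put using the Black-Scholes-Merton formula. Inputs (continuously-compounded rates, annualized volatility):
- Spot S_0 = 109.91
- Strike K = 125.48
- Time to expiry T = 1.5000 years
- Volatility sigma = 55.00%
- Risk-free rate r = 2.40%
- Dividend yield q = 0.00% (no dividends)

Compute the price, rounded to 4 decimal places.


d1 = (ln(S/K) + (r - q + 0.5*sigma^2) * T) / (sigma * sqrt(T)) = 0.19356976
d2 = d1 - sigma * sqrt(T) = -0.48003992
exp(-rT) = 0.96464029; exp(-qT) = 1.00000000
P = K * exp(-rT) * N(-d2) - S_0 * exp(-qT) * N(-d1)
N(-d1) = 0.42325639; N(-d2) = 0.68440049
P = 125.4800 * 0.96464029 * 0.68440049 - 109.9100 * 1.00000000 * 0.42325639 = 36.3218

Answer: Price = 36.3218


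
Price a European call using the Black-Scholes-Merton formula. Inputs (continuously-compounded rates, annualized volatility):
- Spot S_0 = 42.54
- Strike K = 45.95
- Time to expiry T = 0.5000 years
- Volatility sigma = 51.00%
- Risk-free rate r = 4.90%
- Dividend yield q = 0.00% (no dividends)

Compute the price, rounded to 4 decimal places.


d1 = (ln(S/K) + (r - q + 0.5*sigma^2) * T) / (sigma * sqrt(T)) = 0.03442906
d2 = d1 - sigma * sqrt(T) = -0.32619540
exp(-rT) = 0.97579769; exp(-qT) = 1.00000000
C = S_0 * exp(-qT) * N(d1) - K * exp(-rT) * N(d2)
N(d1) = 0.51373249; N(d2) = 0.37213826
C = 42.5400 * 1.00000000 * 0.51373249 - 45.9500 * 0.97579769 * 0.37213826 = 5.1683

Answer: Price = 5.1683


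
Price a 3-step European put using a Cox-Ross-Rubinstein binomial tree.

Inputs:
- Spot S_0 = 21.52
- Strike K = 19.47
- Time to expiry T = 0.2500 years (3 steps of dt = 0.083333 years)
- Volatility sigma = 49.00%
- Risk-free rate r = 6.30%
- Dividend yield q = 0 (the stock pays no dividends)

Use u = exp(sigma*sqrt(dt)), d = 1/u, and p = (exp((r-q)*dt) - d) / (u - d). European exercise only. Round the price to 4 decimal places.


Answer: Price = V(0,0) = 1.0329

Derivation:
dt = T/N = 0.083333
u = exp(sigma*sqrt(dt)) = 1.151944; d = 1/u = 0.868098
p = (exp((r-q)*dt) - d) / (u - d) = 0.483241
Discount per step: exp(-r*dt) = 0.994764
Stock lattice S(k, i) with i counting down-moves:
  k=0: S(0,0) = 21.5200
  k=1: S(1,0) = 24.7898; S(1,1) = 18.6815
  k=2: S(2,0) = 28.5565; S(2,1) = 21.5200; S(2,2) = 16.2173
  k=3: S(3,0) = 32.8955; S(3,1) = 24.7898; S(3,2) = 18.6815; S(3,3) = 14.0782
Terminal payoffs V(N, i) = max(K - S_T, 0):
  V(3,0) = 0.000000; V(3,1) = 0.000000; V(3,2) = 0.788534; V(3,3) = 5.391761
Backward induction: V(k, i) = exp(-r*dt) * [p * V(k+1, i) + (1-p) * V(k+1, i+1)].
  V(2,0) = exp(-r*dt) * [p*0.000000 + (1-p)*0.000000] = 0.000000
  V(2,1) = exp(-r*dt) * [p*0.000000 + (1-p)*0.788534] = 0.405348
  V(2,2) = exp(-r*dt) * [p*0.788534 + (1-p)*5.391761] = 3.150709
  V(1,0) = exp(-r*dt) * [p*0.000000 + (1-p)*0.405348] = 0.208371
  V(1,1) = exp(-r*dt) * [p*0.405348 + (1-p)*3.150709] = 1.814488
  V(0,0) = exp(-r*dt) * [p*0.208371 + (1-p)*1.814488] = 1.032910


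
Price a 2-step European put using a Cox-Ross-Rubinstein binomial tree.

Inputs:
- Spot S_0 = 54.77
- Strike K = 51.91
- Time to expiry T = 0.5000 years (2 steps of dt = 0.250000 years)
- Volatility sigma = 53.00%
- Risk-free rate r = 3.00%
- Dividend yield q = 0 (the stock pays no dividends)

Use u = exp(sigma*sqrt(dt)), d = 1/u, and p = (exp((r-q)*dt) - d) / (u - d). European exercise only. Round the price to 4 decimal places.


dt = T/N = 0.250000
u = exp(sigma*sqrt(dt)) = 1.303431; d = 1/u = 0.767206
p = (exp((r-q)*dt) - d) / (u - d) = 0.448174
Discount per step: exp(-r*dt) = 0.992528
Stock lattice S(k, i) with i counting down-moves:
  k=0: S(0,0) = 54.7700
  k=1: S(1,0) = 71.3889; S(1,1) = 42.0199
  k=2: S(2,0) = 93.0505; S(2,1) = 54.7700; S(2,2) = 32.2379
Terminal payoffs V(N, i) = max(K - S_T, 0):
  V(2,0) = 0.000000; V(2,1) = 0.000000; V(2,2) = 19.672106
Backward induction: V(k, i) = exp(-r*dt) * [p * V(k+1, i) + (1-p) * V(k+1, i+1)].
  V(1,0) = exp(-r*dt) * [p*0.000000 + (1-p)*0.000000] = 0.000000
  V(1,1) = exp(-r*dt) * [p*0.000000 + (1-p)*19.672106] = 10.774462
  V(0,0) = exp(-r*dt) * [p*0.000000 + (1-p)*10.774462] = 5.901200

Answer: Price = V(0,0) = 5.9012


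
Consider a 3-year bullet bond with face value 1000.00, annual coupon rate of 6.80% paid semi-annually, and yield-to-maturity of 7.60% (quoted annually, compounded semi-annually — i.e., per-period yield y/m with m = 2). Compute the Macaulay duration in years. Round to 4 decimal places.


Answer: Macaulay duration = 2.7610 years

Derivation:
Coupon per period c = face * coupon_rate / m = 34.000000
Periods per year m = 2; per-period yield y/m = 0.038000
Number of cashflows N = 6
Cashflows (t years, CF_t, discount factor 1/(1+y/m)^(m*t), PV):
  t = 0.5000: CF_t = 34.000000, DF = 0.963391, PV = 32.755299
  t = 1.0000: CF_t = 34.000000, DF = 0.928122, PV = 31.556164
  t = 1.5000: CF_t = 34.000000, DF = 0.894145, PV = 30.400929
  t = 2.0000: CF_t = 34.000000, DF = 0.861411, PV = 29.287986
  t = 2.5000: CF_t = 34.000000, DF = 0.829876, PV = 28.215786
  t = 3.0000: CF_t = 1034.000000, DF = 0.799495, PV = 826.678072
Price P = sum_t PV_t = 978.894235
Macaulay numerator sum_t t * PV_t:
  t * PV_t at t = 0.5000: 16.377649
  t * PV_t at t = 1.0000: 31.556164
  t * PV_t at t = 1.5000: 45.601394
  t * PV_t at t = 2.0000: 58.575971
  t * PV_t at t = 2.5000: 70.539464
  t * PV_t at t = 3.0000: 2480.034215
Macaulay duration D = (sum_t t * PV_t) / P = 2702.684858 / 978.894235 = 2.760957


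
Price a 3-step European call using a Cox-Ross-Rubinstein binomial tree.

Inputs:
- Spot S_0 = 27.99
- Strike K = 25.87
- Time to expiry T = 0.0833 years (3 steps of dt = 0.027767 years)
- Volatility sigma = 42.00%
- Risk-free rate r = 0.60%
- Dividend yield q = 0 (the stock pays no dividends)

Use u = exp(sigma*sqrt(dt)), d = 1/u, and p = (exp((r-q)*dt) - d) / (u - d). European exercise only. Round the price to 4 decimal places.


dt = T/N = 0.027767
u = exp(sigma*sqrt(dt)) = 1.072493; d = 1/u = 0.932407
p = (exp((r-q)*dt) - d) / (u - d) = 0.483700
Discount per step: exp(-r*dt) = 0.999833
Stock lattice S(k, i) with i counting down-moves:
  k=0: S(0,0) = 27.9900
  k=1: S(1,0) = 30.0191; S(1,1) = 26.0981
  k=2: S(2,0) = 32.1953; S(2,1) = 27.9900; S(2,2) = 24.3340
  k=3: S(3,0) = 34.5292; S(3,1) = 30.0191; S(3,2) = 26.0981; S(3,3) = 22.6892
Terminal payoffs V(N, i) = max(S_T - K, 0):
  V(3,0) = 8.659198; V(3,1) = 4.149084; V(3,2) = 0.228068; V(3,3) = 0.000000
Backward induction: V(k, i) = exp(-r*dt) * [p * V(k+1, i) + (1-p) * V(k+1, i+1)].
  V(2,0) = exp(-r*dt) * [p*8.659198 + (1-p)*4.149084] = 6.329572
  V(2,1) = exp(-r*dt) * [p*4.149084 + (1-p)*0.228068] = 2.124310
  V(2,2) = exp(-r*dt) * [p*0.228068 + (1-p)*0.000000] = 0.110298
  V(1,0) = exp(-r*dt) * [p*6.329572 + (1-p)*2.124310] = 4.157702
  V(1,1) = exp(-r*dt) * [p*2.124310 + (1-p)*0.110298] = 1.084295
  V(0,0) = exp(-r*dt) * [p*4.157702 + (1-p)*1.084295] = 2.570474

Answer: Price = V(0,0) = 2.5705


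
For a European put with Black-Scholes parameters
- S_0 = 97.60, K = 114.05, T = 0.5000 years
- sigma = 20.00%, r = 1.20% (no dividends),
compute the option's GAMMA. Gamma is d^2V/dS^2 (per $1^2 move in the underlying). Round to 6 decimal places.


d1 = -0.9882485859; d2 = -1.1296699421
phi(d1) = 0.2448140914; exp(-qT) = 1.0000000000; exp(-rT) = 0.9940179641
Gamma = exp(-qT) * phi(d1) / (S * sigma * sqrt(T)) = 1.0000000000 * 0.2448140914 / (97.6000 * 0.2000 * 0.7071067812) = 0.017737

Answer: Gamma = 0.017737


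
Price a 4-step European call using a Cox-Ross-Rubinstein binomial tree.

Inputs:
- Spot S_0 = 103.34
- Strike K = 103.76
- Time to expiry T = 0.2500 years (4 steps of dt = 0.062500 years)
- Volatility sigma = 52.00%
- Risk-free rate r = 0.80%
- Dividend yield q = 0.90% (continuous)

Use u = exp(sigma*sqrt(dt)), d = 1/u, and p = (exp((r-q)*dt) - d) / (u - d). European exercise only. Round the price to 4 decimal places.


Answer: Price = V(0,0) = 9.9020

Derivation:
dt = T/N = 0.062500
u = exp(sigma*sqrt(dt)) = 1.138828; d = 1/u = 0.878095
p = (exp((r-q)*dt) - d) / (u - d) = 0.467306
Discount per step: exp(-r*dt) = 0.999500
Stock lattice S(k, i) with i counting down-moves:
  k=0: S(0,0) = 103.3400
  k=1: S(1,0) = 117.6865; S(1,1) = 90.7424
  k=2: S(2,0) = 134.0248; S(2,1) = 103.3400; S(2,2) = 79.6805
  k=3: S(3,0) = 152.6312; S(3,1) = 117.6865; S(3,2) = 90.7424; S(3,3) = 69.9671
  k=4: S(4,0) = 173.8207; S(4,1) = 134.0248; S(4,2) = 103.3400; S(4,3) = 79.6805; S(4,4) = 61.4378
Terminal payoffs V(N, i) = max(S_T - K, 0):
  V(4,0) = 70.060737; V(4,1) = 30.264755; V(4,2) = 0.000000; V(4,3) = 0.000000; V(4,4) = 0.000000
Backward induction: V(k, i) = exp(-r*dt) * [p * V(k+1, i) + (1-p) * V(k+1, i+1)].
  V(3,0) = exp(-r*dt) * [p*70.060737 + (1-p)*30.264755] = 48.837231
  V(3,1) = exp(-r*dt) * [p*30.264755 + (1-p)*0.000000] = 14.135832
  V(3,2) = exp(-r*dt) * [p*0.000000 + (1-p)*0.000000] = 0.000000
  V(3,3) = exp(-r*dt) * [p*0.000000 + (1-p)*0.000000] = 0.000000
  V(2,0) = exp(-r*dt) * [p*48.837231 + (1-p)*14.135832] = 30.336832
  V(2,1) = exp(-r*dt) * [p*14.135832 + (1-p)*0.000000] = 6.602457
  V(2,2) = exp(-r*dt) * [p*0.000000 + (1-p)*0.000000] = 0.000000
  V(1,0) = exp(-r*dt) * [p*30.336832 + (1-p)*6.602457] = 17.684828
  V(1,1) = exp(-r*dt) * [p*6.602457 + (1-p)*0.000000] = 3.083825
  V(0,0) = exp(-r*dt) * [p*17.684828 + (1-p)*3.083825] = 9.902009


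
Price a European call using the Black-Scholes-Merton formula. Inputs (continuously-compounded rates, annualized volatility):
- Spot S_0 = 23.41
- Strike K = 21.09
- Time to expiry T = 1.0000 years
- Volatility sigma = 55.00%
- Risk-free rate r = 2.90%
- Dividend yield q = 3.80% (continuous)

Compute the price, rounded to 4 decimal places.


Answer: Price = 5.7544

Derivation:
d1 = (ln(S/K) + (r - q + 0.5*sigma^2) * T) / (sigma * sqrt(T)) = 0.44838961
d2 = d1 - sigma * sqrt(T) = -0.10161039
exp(-rT) = 0.97141646; exp(-qT) = 0.96271294
C = S_0 * exp(-qT) * N(d1) - K * exp(-rT) * N(d2)
N(d1) = 0.67306398; N(d2) = 0.45953297
C = 23.4100 * 0.96271294 * 0.67306398 - 21.0900 * 0.97141646 * 0.45953297 = 5.7544


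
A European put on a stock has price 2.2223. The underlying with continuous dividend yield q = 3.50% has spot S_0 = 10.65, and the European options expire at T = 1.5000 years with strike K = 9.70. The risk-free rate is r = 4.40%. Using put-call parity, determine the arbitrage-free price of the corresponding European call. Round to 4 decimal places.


Answer: Call price = 3.2471

Derivation:
Put-call parity: C - P = S_0 * exp(-qT) - K * exp(-rT).
S_0 * exp(-qT) = 10.6500 * 0.94885432 = 10.10529852
K * exp(-rT) = 9.7000 * 0.93613086 = 9.08046938
C = P + S*exp(-qT) - K*exp(-rT)
C = 2.2223 + 10.10529852 - 9.08046938 = 3.2471


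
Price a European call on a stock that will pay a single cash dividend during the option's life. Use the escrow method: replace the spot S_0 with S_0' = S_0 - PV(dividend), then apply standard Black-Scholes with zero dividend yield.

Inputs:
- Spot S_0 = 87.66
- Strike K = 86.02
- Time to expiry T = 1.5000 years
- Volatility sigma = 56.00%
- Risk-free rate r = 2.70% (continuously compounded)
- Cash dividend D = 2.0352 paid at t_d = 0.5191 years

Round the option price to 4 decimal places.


PV(D) = D * exp(-r * t_d) = 2.0352 * 0.98608206 = 2.00687421
S_0' = S_0 - PV(D) = 87.6600 - 2.00687421 = 85.65312579
d1 = (ln(S_0'/K) + (r + sigma^2/2)*T) / (sigma*sqrt(T)) = 0.39574699
d2 = d1 - sigma*sqrt(T) = -0.29011014
exp(-rT) = 0.96030916
N(d1) = 0.65385416; N(d2) = 0.38586599
C = S_0' * N(d1) - K * exp(-rT) * N(d2) = 85.65312579 * 0.65385416 - 86.0200 * 0.96030916 * 0.38586599 = 24.1299

Answer: Price = 24.1299


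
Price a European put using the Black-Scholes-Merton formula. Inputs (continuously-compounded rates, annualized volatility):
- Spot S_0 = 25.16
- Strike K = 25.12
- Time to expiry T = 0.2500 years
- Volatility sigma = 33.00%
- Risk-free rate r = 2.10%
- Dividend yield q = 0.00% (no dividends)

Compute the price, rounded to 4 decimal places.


Answer: Price = 1.5643

Derivation:
d1 = (ln(S/K) + (r - q + 0.5*sigma^2) * T) / (sigma * sqrt(T)) = 0.12396115
d2 = d1 - sigma * sqrt(T) = -0.04103885
exp(-rT) = 0.99476376; exp(-qT) = 1.00000000
P = K * exp(-rT) * N(-d2) - S_0 * exp(-qT) * N(-d1)
N(-d1) = 0.45067302; N(-d2) = 0.51636754
P = 25.1200 * 0.99476376 * 0.51636754 - 25.1600 * 1.00000000 * 0.45067302 = 1.5643


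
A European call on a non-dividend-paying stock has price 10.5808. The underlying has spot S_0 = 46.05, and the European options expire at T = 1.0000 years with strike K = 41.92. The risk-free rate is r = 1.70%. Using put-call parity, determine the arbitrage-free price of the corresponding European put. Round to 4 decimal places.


Answer: Put price = 5.7442

Derivation:
Put-call parity: C - P = S_0 * exp(-qT) - K * exp(-rT).
S_0 * exp(-qT) = 46.0500 * 1.00000000 = 46.05000000
K * exp(-rT) = 41.9200 * 0.98314368 = 41.21338326
P = C - S*exp(-qT) + K*exp(-rT)
P = 10.5808 - 46.05000000 + 41.21338326 = 5.7442


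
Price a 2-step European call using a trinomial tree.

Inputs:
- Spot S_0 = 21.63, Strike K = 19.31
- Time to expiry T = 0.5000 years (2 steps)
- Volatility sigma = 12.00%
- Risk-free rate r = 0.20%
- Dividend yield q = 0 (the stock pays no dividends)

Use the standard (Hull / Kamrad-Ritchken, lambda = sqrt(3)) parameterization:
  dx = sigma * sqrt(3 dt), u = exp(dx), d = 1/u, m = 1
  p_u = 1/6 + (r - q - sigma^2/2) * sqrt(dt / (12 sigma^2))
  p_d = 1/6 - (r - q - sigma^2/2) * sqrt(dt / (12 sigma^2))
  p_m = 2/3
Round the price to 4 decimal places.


Answer: Price = V(0,0) = 2.3912

Derivation:
dt = T/N = 0.250000; dx = sigma*sqrt(3*dt) = 0.103923
u = exp(dx) = 1.109515; d = 1/u = 0.901295
p_u = 0.160412, p_m = 0.666667, p_d = 0.172921
Discount per step: exp(-r*dt) = 0.999500
Stock lattice S(k, j) with j the centered position index:
  k=0: S(0,+0) = 21.6300
  k=1: S(1,-1) = 19.4950; S(1,+0) = 21.6300; S(1,+1) = 23.9988
  k=2: S(2,-2) = 17.5707; S(2,-1) = 19.4950; S(2,+0) = 21.6300; S(2,+1) = 23.9988; S(2,+2) = 26.6270
Terminal payoffs V(N, j) = max(S_T - K, 0):
  V(2,-2) = 0.000000; V(2,-1) = 0.185003; V(2,+0) = 2.320000; V(2,+1) = 4.688811; V(2,+2) = 7.317043
Backward induction: V(k, j) = exp(-r*dt) * [p_u * V(k+1, j+1) + p_m * V(k+1, j) + p_d * V(k+1, j-1)]
  V(1,-1) = exp(-r*dt) * [p_u*2.320000 + p_m*0.185003 + p_d*0.000000] = 0.495244
  V(1,+0) = exp(-r*dt) * [p_u*4.688811 + p_m*2.320000 + p_d*0.185003] = 2.329634
  V(1,+1) = exp(-r*dt) * [p_u*7.317043 + p_m*4.688811 + p_d*2.320000] = 4.698443
  V(0,+0) = exp(-r*dt) * [p_u*4.698443 + p_m*2.329634 + p_d*0.495244] = 2.391219
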